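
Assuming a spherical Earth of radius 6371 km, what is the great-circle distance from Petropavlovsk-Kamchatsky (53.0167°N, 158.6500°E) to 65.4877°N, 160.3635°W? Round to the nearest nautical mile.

1427 nmi

Δλ = -160.3635 − 158.6500 = -319.0135°; wrapped into (−180°, 180°]: 40.9865°.
Δφ = 65.4877 − 53.0167 = 12.4710°.
a = sin²(Δφ/2) + cos φ₁ · cos φ₂ · sin²(Δλ/2) = 0.042389.
c = 2·atan2(√a, √(1−a)) = 0.41474 rad → d = 6371·c ≈ 2642.29 km ≈ 1426.72 nmi.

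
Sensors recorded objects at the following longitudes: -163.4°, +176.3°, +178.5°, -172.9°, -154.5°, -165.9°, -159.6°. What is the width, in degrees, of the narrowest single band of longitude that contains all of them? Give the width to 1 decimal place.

Sort the longitudes: -172.9°, -165.9°, -163.4°, -159.6°, -154.5°, +176.3°, +178.5°.
Eastward gaps between consecutive values (wrapping around): 7.0°, 2.5°, 3.8°, 5.1°, 330.8°, 2.2°, 8.6°.
Largest gap = 330.8° ⇒ minimal covering band is its complement: 360° − 330.8° = 29.2°.
Band runs from +176.3° eastward to -154.5°, crossing the antimeridian.

29.2°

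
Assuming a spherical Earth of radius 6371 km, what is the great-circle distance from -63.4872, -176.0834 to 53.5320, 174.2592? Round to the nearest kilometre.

13039 km

Δλ = 174.2592 − -176.0834 = 350.3426°; wrapped into (−180°, 180°]: -9.6574°.
Δφ = 53.5320 − -63.4872 = 117.0192°.
a = sin²(Δφ/2) + cos φ₁ · cos φ₂ · sin²(Δλ/2) = 0.729025.
c = 2·atan2(√a, √(1−a)) = 2.04660 rad → d = 6371·c ≈ 13038.86 km.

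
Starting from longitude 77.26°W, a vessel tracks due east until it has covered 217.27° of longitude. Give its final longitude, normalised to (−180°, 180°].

140.01°E

Start at -77.26°; shift +217.27° → +140.01°.
+140.01° already lies in (−180°, 180°].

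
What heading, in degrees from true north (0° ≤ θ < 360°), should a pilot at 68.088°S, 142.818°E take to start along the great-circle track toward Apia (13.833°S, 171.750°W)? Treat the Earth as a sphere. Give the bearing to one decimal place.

51.9°

Δλ = -171.750 − 142.818 = -314.568°; wrapped into (−180°, 180°]: 45.432°.
θ = atan2( sin Δλ · cos φ₂ , cos φ₁ · sin φ₂ − sin φ₁ · cos φ₂ · cos Δλ )
  = atan2(0.69176, 0.54295) = 51.872° → normalised to [0°, 360°): 51.872°.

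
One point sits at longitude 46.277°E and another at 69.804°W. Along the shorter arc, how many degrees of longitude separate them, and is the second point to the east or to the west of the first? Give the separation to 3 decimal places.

Raw difference: -69.804 − 46.277 = -116.081°.
Normalise into (−180°, 180°]: -116.081° stays -116.081°.
Negative ⇒ the second point lies to the west; separation 116.081°.

116.081° west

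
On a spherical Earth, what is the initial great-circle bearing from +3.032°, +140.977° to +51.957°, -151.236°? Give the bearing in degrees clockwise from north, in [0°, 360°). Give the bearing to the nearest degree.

36°

Δλ = -151.236 − 140.977 = -292.213°; wrapped into (−180°, 180°]: 67.787°.
θ = atan2( sin Δλ · cos φ₂ , cos φ₁ · sin φ₂ − sin φ₁ · cos φ₂ · cos Δλ )
  = atan2(0.57052, 0.77412) = 36.390° → normalised to [0°, 360°): 36.390°.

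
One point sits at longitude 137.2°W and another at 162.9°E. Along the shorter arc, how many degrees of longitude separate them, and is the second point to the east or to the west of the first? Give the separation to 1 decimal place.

59.9° west

Raw difference: 162.9 − -137.2 = 300.1°.
Normalise into (−180°, 180°]: 300.1° − 360° = -59.9°.
Negative ⇒ the second point lies to the west; separation 59.9°.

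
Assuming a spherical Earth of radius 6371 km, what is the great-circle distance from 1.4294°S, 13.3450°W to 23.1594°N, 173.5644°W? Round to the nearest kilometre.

Δλ = -173.5644 − -13.3450 = -160.2194°.
Δφ = 23.1594 − -1.4294 = 24.5888°.
a = sin²(Δφ/2) + cos φ₁ · cos φ₂ · sin²(Δλ/2) = 0.937353.
c = 2·atan2(√a, √(1−a)) = 2.63563 rad → d = 6371·c ≈ 16791.57 km.

16792 km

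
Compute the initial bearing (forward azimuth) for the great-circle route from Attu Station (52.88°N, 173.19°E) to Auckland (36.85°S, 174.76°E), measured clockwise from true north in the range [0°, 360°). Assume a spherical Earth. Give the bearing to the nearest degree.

Δλ = 174.76 − 173.19 = 1.57°.
θ = atan2( sin Δλ · cos φ₂ , cos φ₁ · sin φ₂ − sin φ₁ · cos φ₂ · cos Δλ )
  = atan2(0.02192, -0.99975) = 178.744° → normalised to [0°, 360°): 178.744°.

179°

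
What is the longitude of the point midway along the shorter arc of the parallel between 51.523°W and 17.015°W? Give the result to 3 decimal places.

Signed shortest Δλ from -51.523° to -17.015° is +34.508°.
Midpoint longitude = -51.523° + (+34.508°)/2 = -51.523° + 17.254° = -34.269°.

34.269°W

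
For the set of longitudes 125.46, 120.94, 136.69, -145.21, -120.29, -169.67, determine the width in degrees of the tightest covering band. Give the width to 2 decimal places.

Sort the longitudes: -169.67°, -145.21°, -120.29°, +120.94°, +125.46°, +136.69°.
Eastward gaps between consecutive values (wrapping around): 24.46°, 24.92°, 241.23°, 4.52°, 11.23°, 53.64°.
Largest gap = 241.23° ⇒ minimal covering band is its complement: 360° − 241.23° = 118.77°.
Band runs from +120.94° eastward to -120.29°, crossing the antimeridian.

118.77°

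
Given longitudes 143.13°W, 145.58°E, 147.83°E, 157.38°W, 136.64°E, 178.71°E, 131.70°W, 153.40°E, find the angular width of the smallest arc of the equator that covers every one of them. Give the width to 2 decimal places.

91.66°

Sort the longitudes: -157.38°, -143.13°, -131.70°, +136.64°, +145.58°, +147.83°, +153.40°, +178.71°.
Eastward gaps between consecutive values (wrapping around): 14.25°, 11.43°, 268.34°, 8.94°, 2.25°, 5.57°, 25.31°, 23.91°.
Largest gap = 268.34° ⇒ minimal covering band is its complement: 360° − 268.34° = 91.66°.
Band runs from +136.64° eastward to -131.70°, crossing the antimeridian.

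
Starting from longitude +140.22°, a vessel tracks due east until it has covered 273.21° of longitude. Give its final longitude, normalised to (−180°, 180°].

Start at +140.22°; shift +273.21° → +413.43°.
+413.43° lies outside (−180°, 180°]; subtract 360° → +53.43°.

+53.43°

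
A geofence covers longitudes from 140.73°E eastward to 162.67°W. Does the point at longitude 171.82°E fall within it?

Band width going east from +140.73° to -162.67°: ((-162.67 − 140.73) mod 360) = 56.60°.
Offset of +171.82° east of the west edge: ((171.82 − 140.73) mod 360) = 31.09°.
31.09° ≤ 56.60° ⇒ inside.

Yes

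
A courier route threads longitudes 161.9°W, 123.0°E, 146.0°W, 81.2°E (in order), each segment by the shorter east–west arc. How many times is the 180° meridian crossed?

Leg 1: -161.9° → +123.0°, shortest Δλ = -75.1° (west) — crosses 180°.
Leg 2: +123.0° → -146.0°, shortest Δλ = 91.0° (east) — crosses 180°.
Leg 3: -146.0° → +81.2°, shortest Δλ = -132.8° (west) — crosses 180°.
Total crossings: 3.

3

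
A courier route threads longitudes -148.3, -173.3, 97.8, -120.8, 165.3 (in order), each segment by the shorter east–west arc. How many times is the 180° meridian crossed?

Leg 1: -148.3° → -173.3°, shortest Δλ = -25.0° (west) — does not cross 180°.
Leg 2: -173.3° → +97.8°, shortest Δλ = -88.9° (west) — crosses 180°.
Leg 3: +97.8° → -120.8°, shortest Δλ = 141.4° (east) — crosses 180°.
Leg 4: -120.8° → +165.3°, shortest Δλ = -73.9° (west) — crosses 180°.
Total crossings: 3.

3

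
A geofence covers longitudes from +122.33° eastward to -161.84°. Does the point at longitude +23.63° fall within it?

Band width going east from +122.33° to -161.84°: ((-161.84 − 122.33) mod 360) = 75.83°.
Offset of +23.63° east of the west edge: ((23.63 − 122.33) mod 360) = 261.30°.
261.30° > 75.83° ⇒ outside.

No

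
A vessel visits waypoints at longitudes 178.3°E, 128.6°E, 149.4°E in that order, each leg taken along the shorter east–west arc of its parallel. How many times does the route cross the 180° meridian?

Leg 1: +178.3° → +128.6°, shortest Δλ = -49.7° (west) — does not cross 180°.
Leg 2: +128.6° → +149.4°, shortest Δλ = 20.8° (east) — does not cross 180°.
Total crossings: 0.

0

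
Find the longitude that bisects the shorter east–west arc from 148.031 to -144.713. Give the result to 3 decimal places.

-178.341°

Signed shortest Δλ from +148.031° to -144.713° is +67.256°.
Midpoint longitude = +148.031° + (+67.256°)/2 = +148.031° + 33.628° = +181.659°.
Normalise into (−180°, 180°]: -178.341°.
(The naïve average (+148.031 + -144.713)/2 = 1.659° is on the wrong side of the globe.)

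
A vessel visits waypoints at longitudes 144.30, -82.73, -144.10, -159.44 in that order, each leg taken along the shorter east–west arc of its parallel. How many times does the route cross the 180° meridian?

1

Leg 1: +144.30° → -82.73°, shortest Δλ = 132.97° (east) — crosses 180°.
Leg 2: -82.73° → -144.10°, shortest Δλ = -61.37° (west) — does not cross 180°.
Leg 3: -144.10° → -159.44°, shortest Δλ = -15.34° (west) — does not cross 180°.
Total crossings: 1.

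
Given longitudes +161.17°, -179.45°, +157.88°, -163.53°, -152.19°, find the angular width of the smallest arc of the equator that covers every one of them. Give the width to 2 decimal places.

49.93°

Sort the longitudes: -179.45°, -163.53°, -152.19°, +157.88°, +161.17°.
Eastward gaps between consecutive values (wrapping around): 15.92°, 11.34°, 310.07°, 3.29°, 19.38°.
Largest gap = 310.07° ⇒ minimal covering band is its complement: 360° − 310.07° = 49.93°.
Band runs from +157.88° eastward to -152.19°, crossing the antimeridian.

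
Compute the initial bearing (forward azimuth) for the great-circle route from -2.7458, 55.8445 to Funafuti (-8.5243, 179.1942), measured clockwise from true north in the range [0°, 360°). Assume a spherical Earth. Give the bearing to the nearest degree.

Δλ = 179.1942 − 55.8445 = 123.3497°.
θ = atan2( sin Δλ · cos φ₂ , cos φ₁ · sin φ₂ − sin φ₁ · cos φ₂ · cos Δλ )
  = atan2(0.82610, -0.17410) = 101.901° → normalised to [0°, 360°): 101.901°.

102°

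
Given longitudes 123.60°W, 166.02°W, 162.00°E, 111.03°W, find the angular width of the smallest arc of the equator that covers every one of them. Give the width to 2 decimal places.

86.97°

Sort the longitudes: -166.02°, -123.60°, -111.03°, +162.00°.
Eastward gaps between consecutive values (wrapping around): 42.42°, 12.57°, 273.03°, 31.98°.
Largest gap = 273.03° ⇒ minimal covering band is its complement: 360° − 273.03° = 86.97°.
Band runs from +162.00° eastward to -111.03°, crossing the antimeridian.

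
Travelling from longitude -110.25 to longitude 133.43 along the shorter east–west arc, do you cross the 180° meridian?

Naïve |133.43 − -110.25| = 243.68° > 180°, so the shorter arc goes the other way round — across 180°.
Signed shortest Δλ = ((133.43 − -110.25 + 180) mod 360) − 180 = -116.32°.
Going west by 116.32° from -110.25° passes through 180° before reaching +133.43°.

Yes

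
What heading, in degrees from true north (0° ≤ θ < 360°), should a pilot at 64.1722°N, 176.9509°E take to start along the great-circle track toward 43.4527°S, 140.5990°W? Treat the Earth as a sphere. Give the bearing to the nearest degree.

Δλ = -140.5990 − 176.9509 = -317.5499°; wrapped into (−180°, 180°]: 42.4501°.
θ = atan2( sin Δλ · cos φ₂ , cos φ₁ · sin φ₂ − sin φ₁ · cos φ₂ · cos Δλ )
  = atan2(0.48997, -0.78177) = 147.923° → normalised to [0°, 360°): 147.923°.

148°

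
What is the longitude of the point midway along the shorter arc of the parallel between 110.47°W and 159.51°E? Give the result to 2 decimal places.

155.48°W

Signed shortest Δλ from -110.47° to +159.51° is -90.02°.
Midpoint longitude = -110.47° + (-90.02°)/2 = -110.47° − 45.01° = -155.48°.
(The naïve average (-110.47 + +159.51)/2 = 24.52° is on the wrong side of the globe.)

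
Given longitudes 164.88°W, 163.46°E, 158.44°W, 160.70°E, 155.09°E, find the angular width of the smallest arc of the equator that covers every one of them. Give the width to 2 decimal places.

46.47°

Sort the longitudes: -164.88°, -158.44°, +155.09°, +160.70°, +163.46°.
Eastward gaps between consecutive values (wrapping around): 6.44°, 313.53°, 5.61°, 2.76°, 31.66°.
Largest gap = 313.53° ⇒ minimal covering band is its complement: 360° − 313.53° = 46.47°.
Band runs from +155.09° eastward to -158.44°, crossing the antimeridian.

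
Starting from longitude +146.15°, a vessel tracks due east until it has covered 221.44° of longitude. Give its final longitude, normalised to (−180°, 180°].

+7.59°

Start at +146.15°; shift +221.44° → +367.59°.
+367.59° lies outside (−180°, 180°]; subtract 360° → +7.59°.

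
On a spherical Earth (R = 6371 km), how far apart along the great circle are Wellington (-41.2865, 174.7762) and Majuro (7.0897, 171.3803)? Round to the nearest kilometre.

Δλ = 171.3803 − 174.7762 = -3.3959°.
Δφ = 7.0897 − -41.2865 = 48.3762°.
a = sin²(Δφ/2) + cos φ₁ · cos φ₂ · sin²(Δλ/2) = 0.168536.
c = 2·atan2(√a, √(1−a)) = 0.84607 rad → d = 6371·c ≈ 5390.34 km.

5390 km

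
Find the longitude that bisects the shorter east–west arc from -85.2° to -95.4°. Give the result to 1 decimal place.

Signed shortest Δλ from -85.2° to -95.4° is -10.2°.
Midpoint longitude = -85.2° + (-10.2°)/2 = -85.2° − 5.1° = -90.3°.

-90.3°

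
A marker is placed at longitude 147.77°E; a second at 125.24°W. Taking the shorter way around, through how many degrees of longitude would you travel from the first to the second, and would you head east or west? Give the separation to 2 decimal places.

Raw difference: -125.24 − 147.77 = -273.01°.
Normalise into (−180°, 180°]: -273.01° + 360° = 86.99°.
Positive ⇒ the second point lies to the east; separation 86.99°.

86.99° east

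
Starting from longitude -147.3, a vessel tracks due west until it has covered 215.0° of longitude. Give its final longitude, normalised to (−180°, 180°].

-2.3°

Start at -147.3°; shift −215.0° → -362.3°.
-362.3° lies outside (−180°, 180°]; add 360° → -2.3°.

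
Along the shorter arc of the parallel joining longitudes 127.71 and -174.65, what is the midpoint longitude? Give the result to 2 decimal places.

+156.53°

Signed shortest Δλ from +127.71° to -174.65° is +57.64°.
Midpoint longitude = +127.71° + (+57.64°)/2 = +127.71° + 28.82° = +156.53°.
(The naïve average (+127.71 + -174.65)/2 = -23.47° is on the wrong side of the globe.)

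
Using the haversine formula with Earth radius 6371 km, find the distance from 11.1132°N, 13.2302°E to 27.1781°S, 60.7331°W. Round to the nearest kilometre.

9028 km

Δλ = -60.7331 − 13.2302 = -73.9633°.
Δφ = -27.1781 − 11.1132 = -38.2913°.
a = sin²(Δφ/2) + cos φ₁ · cos φ₂ · sin²(Δλ/2) = 0.423448.
c = 2·atan2(√a, √(1−a)) = 1.41709 rad → d = 6371·c ≈ 9028.26 km.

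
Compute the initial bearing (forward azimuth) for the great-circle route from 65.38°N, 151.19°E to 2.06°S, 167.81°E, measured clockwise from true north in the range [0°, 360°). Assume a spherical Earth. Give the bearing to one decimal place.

162.1°

Δλ = 167.81 − 151.19 = 16.62°.
θ = atan2( sin Δλ · cos φ₂ , cos φ₁ · sin φ₂ − sin φ₁ · cos φ₂ · cos Δλ )
  = atan2(0.28584, -0.88552) = 162.110° → normalised to [0°, 360°): 162.110°.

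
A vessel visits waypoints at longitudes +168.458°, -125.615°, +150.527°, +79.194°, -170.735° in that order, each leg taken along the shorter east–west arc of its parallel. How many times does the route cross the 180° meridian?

Leg 1: +168.458° → -125.615°, shortest Δλ = 65.927° (east) — crosses 180°.
Leg 2: -125.615° → +150.527°, shortest Δλ = -83.858° (west) — crosses 180°.
Leg 3: +150.527° → +79.194°, shortest Δλ = -71.333° (west) — does not cross 180°.
Leg 4: +79.194° → -170.735°, shortest Δλ = 110.071° (east) — crosses 180°.
Total crossings: 3.

3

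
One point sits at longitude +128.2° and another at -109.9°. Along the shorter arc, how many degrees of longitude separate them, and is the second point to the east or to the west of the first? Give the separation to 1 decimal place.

121.9° east

Raw difference: -109.9 − 128.2 = -238.1°.
Normalise into (−180°, 180°]: -238.1° + 360° = 121.9°.
Positive ⇒ the second point lies to the east; separation 121.9°.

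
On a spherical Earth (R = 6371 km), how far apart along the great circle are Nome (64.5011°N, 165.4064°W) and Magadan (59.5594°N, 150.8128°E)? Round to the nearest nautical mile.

1241 nmi

Δλ = 150.8128 − -165.4064 = 316.2192°; wrapped into (−180°, 180°]: -43.7808°.
Δφ = 59.5594 − 64.5011 = -4.9417°.
a = sin²(Δφ/2) + cos φ₁ · cos φ₂ · sin²(Δλ/2) = 0.032176.
c = 2·atan2(√a, √(1−a)) = 0.36071 rad → d = 6371·c ≈ 2298.07 km ≈ 1240.86 nmi.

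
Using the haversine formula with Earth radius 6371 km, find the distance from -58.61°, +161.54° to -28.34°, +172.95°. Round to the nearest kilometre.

Δλ = 172.95 − 161.54 = 11.41°.
Δφ = -28.34 − -58.61 = 30.27°.
a = sin²(Δφ/2) + cos φ₁ · cos φ₂ · sin²(Δλ/2) = 0.072700.
c = 2·atan2(√a, √(1−a)) = 0.54602 rad → d = 6371·c ≈ 3478.68 km.

3479 km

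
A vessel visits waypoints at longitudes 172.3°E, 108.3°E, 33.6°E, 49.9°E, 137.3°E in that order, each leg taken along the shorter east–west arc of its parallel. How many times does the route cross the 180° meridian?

Leg 1: +172.3° → +108.3°, shortest Δλ = -64.0° (west) — does not cross 180°.
Leg 2: +108.3° → +33.6°, shortest Δλ = -74.7° (west) — does not cross 180°.
Leg 3: +33.6° → +49.9°, shortest Δλ = 16.3° (east) — does not cross 180°.
Leg 4: +49.9° → +137.3°, shortest Δλ = 87.4° (east) — does not cross 180°.
Total crossings: 0.

0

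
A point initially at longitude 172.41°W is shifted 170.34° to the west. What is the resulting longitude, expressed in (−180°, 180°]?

17.25°E

Start at -172.41°; shift −170.34° → -342.75°.
-342.75° lies outside (−180°, 180°]; add 360° → +17.25°.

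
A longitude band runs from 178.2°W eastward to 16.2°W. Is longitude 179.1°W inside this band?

No

Band width going east from -178.2° to -16.2°: ((-16.2 − -178.2) mod 360) = 162.0°.
Offset of -179.1° east of the west edge: ((-179.1 − -178.2) mod 360) = 359.1°.
359.1° > 162.0° ⇒ outside.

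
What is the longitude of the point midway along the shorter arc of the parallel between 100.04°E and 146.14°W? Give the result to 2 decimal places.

156.95°E

Signed shortest Δλ from +100.04° to -146.14° is +113.82°.
Midpoint longitude = +100.04° + (+113.82°)/2 = +100.04° + 56.91° = +156.95°.
(The naïve average (+100.04 + -146.14)/2 = -23.05° is on the wrong side of the globe.)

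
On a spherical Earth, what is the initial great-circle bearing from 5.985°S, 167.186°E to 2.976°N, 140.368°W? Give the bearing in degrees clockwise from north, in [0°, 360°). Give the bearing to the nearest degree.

Δλ = -140.368 − 167.186 = -307.554°; wrapped into (−180°, 180°]: 52.446°.
θ = atan2( sin Δλ · cos φ₂ , cos φ₁ · sin φ₂ − sin φ₁ · cos φ₂ · cos Δλ )
  = atan2(0.79171, 0.11510) = 81.728° → normalised to [0°, 360°): 81.728°.

82°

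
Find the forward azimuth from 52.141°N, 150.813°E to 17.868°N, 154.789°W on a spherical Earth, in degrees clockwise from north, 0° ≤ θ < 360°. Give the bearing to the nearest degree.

108°

Δλ = -154.789 − 150.813 = -305.602°; wrapped into (−180°, 180°]: 54.398°.
θ = atan2( sin Δλ · cos φ₂ , cos φ₁ · sin φ₂ − sin φ₁ · cos φ₂ · cos Δλ )
  = atan2(0.77386, -0.24915) = 107.846° → normalised to [0°, 360°): 107.846°.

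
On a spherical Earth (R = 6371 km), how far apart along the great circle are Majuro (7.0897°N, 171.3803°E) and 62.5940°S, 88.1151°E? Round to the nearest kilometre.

10365 km

Δλ = 88.1151 − 171.3803 = -83.2652°.
Δφ = -62.5940 − 7.0897 = -69.6837°.
a = sin²(Δφ/2) + cos φ₁ · cos φ₂ · sin²(Δλ/2) = 0.528002.
c = 2·atan2(√a, √(1−a)) = 1.62683 rad → d = 6371·c ≈ 10364.53 km.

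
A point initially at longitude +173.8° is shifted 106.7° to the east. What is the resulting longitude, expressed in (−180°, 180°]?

Start at +173.8°; shift +106.7° → +280.5°.
+280.5° lies outside (−180°, 180°]; subtract 360° → -79.5°.

-79.5°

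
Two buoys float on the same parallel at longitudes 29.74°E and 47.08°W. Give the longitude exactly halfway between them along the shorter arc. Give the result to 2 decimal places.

Signed shortest Δλ from +29.74° to -47.08° is -76.82°.
Midpoint longitude = +29.74° + (-76.82°)/2 = +29.74° − 38.41° = -8.67°.

8.67°W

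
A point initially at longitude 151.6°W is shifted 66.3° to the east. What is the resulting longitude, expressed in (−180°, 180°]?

Start at -151.6°; shift +66.3° → -85.3°.
-85.3° already lies in (−180°, 180°].

85.3°W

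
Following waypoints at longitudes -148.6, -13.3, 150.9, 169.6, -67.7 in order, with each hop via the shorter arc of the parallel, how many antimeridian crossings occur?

Leg 1: -148.6° → -13.3°, shortest Δλ = 135.3° (east) — does not cross 180°.
Leg 2: -13.3° → +150.9°, shortest Δλ = 164.2° (east) — does not cross 180°.
Leg 3: +150.9° → +169.6°, shortest Δλ = 18.7° (east) — does not cross 180°.
Leg 4: +169.6° → -67.7°, shortest Δλ = 122.7° (east) — crosses 180°.
Total crossings: 1.

1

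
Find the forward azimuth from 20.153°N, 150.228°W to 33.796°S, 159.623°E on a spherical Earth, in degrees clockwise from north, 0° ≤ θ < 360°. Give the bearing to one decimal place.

222.1°

Δλ = 159.623 − -150.228 = 309.851°; wrapped into (−180°, 180°]: -50.149°.
θ = atan2( sin Δλ · cos φ₂ , cos φ₁ · sin φ₂ − sin φ₁ · cos φ₂ · cos Δλ )
  = atan2(-0.63799, -0.70565) = -137.883° → normalised to [0°, 360°): 222.117°.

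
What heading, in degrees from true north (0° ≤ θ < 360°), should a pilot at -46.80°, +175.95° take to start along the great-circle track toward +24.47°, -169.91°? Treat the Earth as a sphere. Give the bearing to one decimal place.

13.5°

Δλ = -169.91 − 175.95 = -345.86°; wrapped into (−180°, 180°]: 14.14°.
θ = atan2( sin Δλ · cos φ₂ , cos φ₁ · sin φ₂ − sin φ₁ · cos φ₂ · cos Δλ )
  = atan2(0.22235, 0.92694) = 13.489° → normalised to [0°, 360°): 13.489°.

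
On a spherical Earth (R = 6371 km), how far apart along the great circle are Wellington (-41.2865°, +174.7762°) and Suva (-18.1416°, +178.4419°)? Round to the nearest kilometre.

2597 km

Δλ = 178.4419 − 174.7762 = 3.6657°.
Δφ = -18.1416 − -41.2865 = 23.1449°.
a = sin²(Δφ/2) + cos φ₁ · cos φ₂ · sin²(Δλ/2) = 0.040974.
c = 2·atan2(√a, √(1−a)) = 0.40766 rad → d = 6371·c ≈ 2597.17 km.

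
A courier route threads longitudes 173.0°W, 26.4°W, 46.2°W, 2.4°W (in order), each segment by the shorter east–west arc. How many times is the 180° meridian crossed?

0

Leg 1: -173.0° → -26.4°, shortest Δλ = 146.6° (east) — does not cross 180°.
Leg 2: -26.4° → -46.2°, shortest Δλ = -19.8° (west) — does not cross 180°.
Leg 3: -46.2° → -2.4°, shortest Δλ = 43.8° (east) — does not cross 180°.
Total crossings: 0.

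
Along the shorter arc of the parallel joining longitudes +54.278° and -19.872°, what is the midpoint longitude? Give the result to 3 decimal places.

Signed shortest Δλ from +54.278° to -19.872° is -74.150°.
Midpoint longitude = +54.278° + (-74.150°)/2 = +54.278° − 37.075° = +17.203°.

+17.203°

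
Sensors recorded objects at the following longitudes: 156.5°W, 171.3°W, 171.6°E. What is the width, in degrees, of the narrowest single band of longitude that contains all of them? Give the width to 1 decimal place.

Sort the longitudes: -171.3°, -156.5°, +171.6°.
Eastward gaps between consecutive values (wrapping around): 14.8°, 328.1°, 17.1°.
Largest gap = 328.1° ⇒ minimal covering band is its complement: 360° − 328.1° = 31.9°.
Band runs from +171.6° eastward to -156.5°, crossing the antimeridian.

31.9°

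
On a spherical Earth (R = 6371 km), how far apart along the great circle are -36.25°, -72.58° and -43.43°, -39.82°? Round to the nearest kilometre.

Δλ = -39.82 − -72.58 = 32.76°.
Δφ = -43.43 − -36.25 = -7.18°.
a = sin²(Δφ/2) + cos φ₁ · cos φ₂ · sin²(Δλ/2) = 0.050496.
c = 2·atan2(√a, √(1−a)) = 0.45330 rad → d = 6371·c ≈ 2887.97 km.

2888 km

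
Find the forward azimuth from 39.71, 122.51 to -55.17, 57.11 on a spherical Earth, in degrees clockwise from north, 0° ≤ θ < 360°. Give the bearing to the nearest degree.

Δλ = 57.11 − 122.51 = -65.40°.
θ = atan2( sin Δλ · cos φ₂ , cos φ₁ · sin φ₂ − sin φ₁ · cos φ₂ · cos Δλ )
  = atan2(-0.51930, -0.78337) = -146.459° → normalised to [0°, 360°): 213.541°.

214°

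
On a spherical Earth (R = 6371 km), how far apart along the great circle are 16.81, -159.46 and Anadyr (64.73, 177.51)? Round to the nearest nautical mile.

Δλ = 177.51 − -159.46 = 336.97°; wrapped into (−180°, 180°]: -23.03°.
Δφ = 64.73 − 16.81 = 47.92°.
a = sin²(Δφ/2) + cos φ₁ · cos φ₂ · sin²(Δλ/2) = 0.181201.
c = 2·atan2(√a, √(1−a)) = 0.87942 rad → d = 6371·c ≈ 5602.78 km ≈ 3025.26 nmi.

3025 nmi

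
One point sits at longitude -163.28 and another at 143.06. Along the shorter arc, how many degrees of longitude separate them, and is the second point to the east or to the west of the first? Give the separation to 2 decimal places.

53.66° west

Raw difference: 143.06 − -163.28 = 306.34°.
Normalise into (−180°, 180°]: 306.34° − 360° = -53.66°.
Negative ⇒ the second point lies to the west; separation 53.66°.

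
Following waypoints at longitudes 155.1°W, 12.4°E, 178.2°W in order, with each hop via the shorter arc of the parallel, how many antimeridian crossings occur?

1

Leg 1: -155.1° → +12.4°, shortest Δλ = 167.5° (east) — does not cross 180°.
Leg 2: +12.4° → -178.2°, shortest Δλ = 169.4° (east) — crosses 180°.
Total crossings: 1.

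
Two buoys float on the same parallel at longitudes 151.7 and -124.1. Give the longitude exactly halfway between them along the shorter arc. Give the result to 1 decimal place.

-166.2°

Signed shortest Δλ from +151.7° to -124.1° is +84.2°.
Midpoint longitude = +151.7° + (+84.2°)/2 = +151.7° + 42.1° = +193.8°.
Normalise into (−180°, 180°]: -166.2°.
(The naïve average (+151.7 + -124.1)/2 = 13.8° is on the wrong side of the globe.)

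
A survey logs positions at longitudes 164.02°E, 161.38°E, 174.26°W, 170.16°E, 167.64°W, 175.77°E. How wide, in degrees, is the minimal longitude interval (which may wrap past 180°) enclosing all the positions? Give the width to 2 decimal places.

Sort the longitudes: -174.26°, -167.64°, +161.38°, +164.02°, +170.16°, +175.77°.
Eastward gaps between consecutive values (wrapping around): 6.62°, 329.02°, 2.64°, 6.14°, 5.61°, 9.97°.
Largest gap = 329.02° ⇒ minimal covering band is its complement: 360° − 329.02° = 30.98°.
Band runs from +161.38° eastward to -167.64°, crossing the antimeridian.

30.98°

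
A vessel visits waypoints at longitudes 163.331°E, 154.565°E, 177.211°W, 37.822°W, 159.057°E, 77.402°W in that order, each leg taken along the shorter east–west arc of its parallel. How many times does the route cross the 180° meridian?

3

Leg 1: +163.331° → +154.565°, shortest Δλ = -8.766° (west) — does not cross 180°.
Leg 2: +154.565° → -177.211°, shortest Δλ = 28.224° (east) — crosses 180°.
Leg 3: -177.211° → -37.822°, shortest Δλ = 139.389° (east) — does not cross 180°.
Leg 4: -37.822° → +159.057°, shortest Δλ = -163.121° (west) — crosses 180°.
Leg 5: +159.057° → -77.402°, shortest Δλ = 123.541° (east) — crosses 180°.
Total crossings: 3.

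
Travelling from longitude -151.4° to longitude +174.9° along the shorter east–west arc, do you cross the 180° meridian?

Naïve |174.9 − -151.4| = 326.3° > 180°, so the shorter arc goes the other way round — across 180°.
Signed shortest Δλ = ((174.9 − -151.4 + 180) mod 360) − 180 = -33.7°.
Going west by 33.7° from -151.4° passes through 180° before reaching +174.9°.

Yes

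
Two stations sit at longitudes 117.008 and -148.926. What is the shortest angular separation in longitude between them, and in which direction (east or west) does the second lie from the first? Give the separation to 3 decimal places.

Raw difference: -148.926 − 117.008 = -265.934°.
Normalise into (−180°, 180°]: -265.934° + 360° = 94.066°.
Positive ⇒ the second point lies to the east; separation 94.066°.

94.066° east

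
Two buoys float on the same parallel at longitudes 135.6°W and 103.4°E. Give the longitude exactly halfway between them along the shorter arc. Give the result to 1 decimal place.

Signed shortest Δλ from -135.6° to +103.4° is -121.0°.
Midpoint longitude = -135.6° + (-121.0°)/2 = -135.6° − 60.5° = -196.1°.
Normalise into (−180°, 180°]: +163.9°.
(The naïve average (-135.6 + +103.4)/2 = -16.1° is on the wrong side of the globe.)

163.9°E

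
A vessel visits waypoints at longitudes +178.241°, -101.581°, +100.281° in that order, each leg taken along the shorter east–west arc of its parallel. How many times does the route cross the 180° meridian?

Leg 1: +178.241° → -101.581°, shortest Δλ = 80.178° (east) — crosses 180°.
Leg 2: -101.581° → +100.281°, shortest Δλ = -158.138° (west) — crosses 180°.
Total crossings: 2.

2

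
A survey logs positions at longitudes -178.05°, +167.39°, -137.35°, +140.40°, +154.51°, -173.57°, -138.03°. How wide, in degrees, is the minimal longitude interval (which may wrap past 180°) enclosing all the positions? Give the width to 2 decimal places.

82.25°

Sort the longitudes: -178.05°, -173.57°, -138.03°, -137.35°, +140.40°, +154.51°, +167.39°.
Eastward gaps between consecutive values (wrapping around): 4.48°, 35.54°, 0.68°, 277.75°, 14.11°, 12.88°, 14.56°.
Largest gap = 277.75° ⇒ minimal covering band is its complement: 360° − 277.75° = 82.25°.
Band runs from +140.40° eastward to -137.35°, crossing the antimeridian.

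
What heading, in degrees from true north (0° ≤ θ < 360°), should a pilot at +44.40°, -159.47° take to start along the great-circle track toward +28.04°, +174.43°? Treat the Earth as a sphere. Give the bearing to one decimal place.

Δλ = 174.43 − -159.47 = 333.90°; wrapped into (−180°, 180°]: -26.10°.
θ = atan2( sin Δλ · cos φ₂ , cos φ₁ · sin φ₂ − sin φ₁ · cos φ₂ · cos Δλ )
  = atan2(-0.38830, -0.21870) = -119.389° → normalised to [0°, 360°): 240.611°.

240.6°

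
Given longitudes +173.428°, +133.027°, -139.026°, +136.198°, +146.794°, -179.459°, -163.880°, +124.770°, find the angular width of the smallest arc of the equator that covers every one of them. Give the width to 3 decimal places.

96.204°

Sort the longitudes: -179.459°, -163.880°, -139.026°, +124.770°, +133.027°, +136.198°, +146.794°, +173.428°.
Eastward gaps between consecutive values (wrapping around): 15.579°, 24.854°, 263.796°, 8.257°, 3.171°, 10.596°, 26.634°, 7.113°.
Largest gap = 263.796° ⇒ minimal covering band is its complement: 360° − 263.796° = 96.204°.
Band runs from +124.770° eastward to -139.026°, crossing the antimeridian.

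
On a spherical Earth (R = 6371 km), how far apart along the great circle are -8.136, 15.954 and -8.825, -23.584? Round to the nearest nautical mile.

2347 nmi

Δλ = -23.584 − 15.954 = -39.538°.
Δφ = -8.825 − -8.136 = -0.689°.
a = sin²(Δφ/2) + cos φ₁ · cos φ₂ · sin²(Δλ/2) = 0.111943.
c = 2·atan2(√a, √(1−a)) = 0.68232 rad → d = 6371·c ≈ 4347.03 km ≈ 2347.21 nmi.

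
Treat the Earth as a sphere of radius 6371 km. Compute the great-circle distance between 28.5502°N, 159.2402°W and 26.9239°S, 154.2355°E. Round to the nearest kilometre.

Δλ = 154.2355 − -159.2402 = 313.4757°; wrapped into (−180°, 180°]: -46.5243°.
Δφ = -26.9239 − 28.5502 = -55.4741°.
a = sin²(Δφ/2) + cos φ₁ · cos φ₂ · sin²(Δλ/2) = 0.338770.
c = 2·atan2(√a, √(1−a)) = 1.24247 rad → d = 6371·c ≈ 7915.77 km.

7916 km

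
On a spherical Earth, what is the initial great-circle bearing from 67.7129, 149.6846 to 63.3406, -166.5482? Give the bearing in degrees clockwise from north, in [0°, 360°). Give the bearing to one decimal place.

82.8°

Δλ = -166.5482 − 149.6846 = -316.2328°; wrapped into (−180°, 180°]: 43.7672°.
θ = atan2( sin Δλ · cos φ₂ , cos φ₁ · sin φ₂ − sin φ₁ · cos φ₂ · cos Δλ )
  = atan2(0.31037, 0.03911) = 82.817° → normalised to [0°, 360°): 82.817°.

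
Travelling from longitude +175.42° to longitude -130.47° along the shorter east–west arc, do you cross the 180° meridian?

Naïve |-130.47 − 175.42| = 305.89° > 180°, so the shorter arc goes the other way round — across 180°.
Signed shortest Δλ = ((-130.47 − 175.42 + 180) mod 360) − 180 = 54.11°.
Going east by 54.11° from +175.42° passes through 180° before reaching -130.47°.

Yes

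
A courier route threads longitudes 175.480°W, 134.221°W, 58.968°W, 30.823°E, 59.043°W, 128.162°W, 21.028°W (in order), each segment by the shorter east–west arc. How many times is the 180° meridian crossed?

0

Leg 1: -175.480° → -134.221°, shortest Δλ = 41.259° (east) — does not cross 180°.
Leg 2: -134.221° → -58.968°, shortest Δλ = 75.253° (east) — does not cross 180°.
Leg 3: -58.968° → +30.823°, shortest Δλ = 89.791° (east) — does not cross 180°.
Leg 4: +30.823° → -59.043°, shortest Δλ = -89.866° (west) — does not cross 180°.
Leg 5: -59.043° → -128.162°, shortest Δλ = -69.119° (west) — does not cross 180°.
Leg 6: -128.162° → -21.028°, shortest Δλ = 107.134° (east) — does not cross 180°.
Total crossings: 0.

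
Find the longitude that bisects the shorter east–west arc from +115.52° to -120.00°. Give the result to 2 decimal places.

Signed shortest Δλ from +115.52° to -120.00° is +124.48°.
Midpoint longitude = +115.52° + (+124.48°)/2 = +115.52° + 62.24° = +177.76°.
(The naïve average (+115.52 + -120.00)/2 = -2.24° is on the wrong side of the globe.)

+177.76°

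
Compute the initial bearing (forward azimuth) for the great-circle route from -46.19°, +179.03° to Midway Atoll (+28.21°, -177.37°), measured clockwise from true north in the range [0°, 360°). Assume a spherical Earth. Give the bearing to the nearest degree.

3°

Δλ = -177.37 − 179.03 = -356.40°; wrapped into (−180°, 180°]: 3.60°.
θ = atan2( sin Δλ · cos φ₂ , cos φ₁ · sin φ₂ − sin φ₁ · cos φ₂ · cos Δλ )
  = atan2(0.05533, 0.96191) = 3.292° → normalised to [0°, 360°): 3.292°.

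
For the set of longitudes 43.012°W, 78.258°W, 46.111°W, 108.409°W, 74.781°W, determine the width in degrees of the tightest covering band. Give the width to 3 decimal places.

Sort the longitudes: -108.409°, -78.258°, -74.781°, -46.111°, -43.012°.
Eastward gaps between consecutive values (wrapping around): 30.151°, 3.477°, 28.670°, 3.099°, 294.603°.
Largest gap = 294.603° ⇒ minimal covering band is its complement: 360° − 294.603° = 65.397°.
Band runs from -108.409° eastward to -43.012°.

65.397°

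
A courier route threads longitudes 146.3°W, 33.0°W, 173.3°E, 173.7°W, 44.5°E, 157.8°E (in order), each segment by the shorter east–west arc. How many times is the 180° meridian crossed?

3

Leg 1: -146.3° → -33.0°, shortest Δλ = 113.3° (east) — does not cross 180°.
Leg 2: -33.0° → +173.3°, shortest Δλ = -153.7° (west) — crosses 180°.
Leg 3: +173.3° → -173.7°, shortest Δλ = 13.0° (east) — crosses 180°.
Leg 4: -173.7° → +44.5°, shortest Δλ = -141.8° (west) — crosses 180°.
Leg 5: +44.5° → +157.8°, shortest Δλ = 113.3° (east) — does not cross 180°.
Total crossings: 3.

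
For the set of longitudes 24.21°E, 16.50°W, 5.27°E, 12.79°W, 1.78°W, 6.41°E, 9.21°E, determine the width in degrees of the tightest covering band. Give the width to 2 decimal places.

Sort the longitudes: -16.50°, -12.79°, -1.78°, +5.27°, +6.41°, +9.21°, +24.21°.
Eastward gaps between consecutive values (wrapping around): 3.71°, 11.01°, 7.05°, 1.14°, 2.80°, 15.00°, 319.29°.
Largest gap = 319.29° ⇒ minimal covering band is its complement: 360° − 319.29° = 40.71°.
Band runs from -16.50° eastward to +24.21°.

40.71°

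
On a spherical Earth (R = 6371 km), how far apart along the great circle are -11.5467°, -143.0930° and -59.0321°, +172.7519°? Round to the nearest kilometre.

6424 km

Δλ = 172.7519 − -143.0930 = 315.8449°; wrapped into (−180°, 180°]: -44.1551°.
Δφ = -59.0321 − -11.5467 = -47.4854°.
a = sin²(Δφ/2) + cos φ₁ · cos φ₂ · sin²(Δλ/2) = 0.233332.
c = 2·atan2(√a, √(1−a)) = 1.00826 rad → d = 6371·c ≈ 6423.61 km.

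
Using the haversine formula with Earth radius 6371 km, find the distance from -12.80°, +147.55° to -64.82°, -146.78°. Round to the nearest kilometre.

Δλ = -146.78 − 147.55 = -294.33°; wrapped into (−180°, 180°]: 65.67°.
Δφ = -64.82 − -12.80 = -52.02°.
a = sin²(Δφ/2) + cos φ₁ · cos φ₂ · sin²(Δλ/2) = 0.314286.
c = 2·atan2(√a, √(1−a)) = 1.19025 rad → d = 6371·c ≈ 7583.09 km.

7583 km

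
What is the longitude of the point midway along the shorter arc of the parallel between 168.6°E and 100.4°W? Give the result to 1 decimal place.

Signed shortest Δλ from +168.6° to -100.4° is +91.0°.
Midpoint longitude = +168.6° + (+91.0°)/2 = +168.6° + 45.5° = +214.1°.
Normalise into (−180°, 180°]: -145.9°.
(The naïve average (+168.6 + -100.4)/2 = 34.1° is on the wrong side of the globe.)

145.9°W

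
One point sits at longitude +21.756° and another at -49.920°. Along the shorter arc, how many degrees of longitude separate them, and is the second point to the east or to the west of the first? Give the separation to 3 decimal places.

71.676° west

Raw difference: -49.920 − 21.756 = -71.676°.
Normalise into (−180°, 180°]: -71.676° stays -71.676°.
Negative ⇒ the second point lies to the west; separation 71.676°.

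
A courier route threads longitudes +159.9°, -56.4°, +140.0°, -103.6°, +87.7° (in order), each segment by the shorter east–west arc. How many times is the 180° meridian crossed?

4

Leg 1: +159.9° → -56.4°, shortest Δλ = 143.7° (east) — crosses 180°.
Leg 2: -56.4° → +140.0°, shortest Δλ = -163.6° (west) — crosses 180°.
Leg 3: +140.0° → -103.6°, shortest Δλ = 116.4° (east) — crosses 180°.
Leg 4: -103.6° → +87.7°, shortest Δλ = -168.7° (west) — crosses 180°.
Total crossings: 4.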